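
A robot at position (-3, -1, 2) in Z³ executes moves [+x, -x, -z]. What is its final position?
(-3, -1, 1)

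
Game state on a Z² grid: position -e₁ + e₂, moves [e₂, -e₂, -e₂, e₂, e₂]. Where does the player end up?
(-1, 2)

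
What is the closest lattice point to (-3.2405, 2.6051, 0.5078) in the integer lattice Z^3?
(-3, 3, 1)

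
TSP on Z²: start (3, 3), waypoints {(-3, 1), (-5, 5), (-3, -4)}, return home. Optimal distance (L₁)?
34
(one optimal route: (3, 3) → (-3, 1) → (-3, -4) → (-5, 5) → (3, 3))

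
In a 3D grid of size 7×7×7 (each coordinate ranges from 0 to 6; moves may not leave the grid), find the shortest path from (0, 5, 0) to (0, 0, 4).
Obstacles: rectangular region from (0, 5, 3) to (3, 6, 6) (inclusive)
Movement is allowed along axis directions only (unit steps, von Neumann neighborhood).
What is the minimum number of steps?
9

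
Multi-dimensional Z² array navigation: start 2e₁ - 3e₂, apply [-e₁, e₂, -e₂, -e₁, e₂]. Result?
(0, -2)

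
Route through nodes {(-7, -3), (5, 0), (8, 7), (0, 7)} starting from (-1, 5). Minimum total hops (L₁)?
36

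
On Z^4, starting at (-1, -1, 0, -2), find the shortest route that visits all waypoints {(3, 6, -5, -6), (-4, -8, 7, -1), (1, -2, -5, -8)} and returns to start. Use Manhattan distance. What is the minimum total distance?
80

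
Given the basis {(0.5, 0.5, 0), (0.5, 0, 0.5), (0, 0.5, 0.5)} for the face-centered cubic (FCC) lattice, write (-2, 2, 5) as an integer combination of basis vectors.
-5b₁ + b₂ + 9b₃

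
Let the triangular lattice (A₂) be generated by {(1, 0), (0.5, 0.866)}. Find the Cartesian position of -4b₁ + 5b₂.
(-1.5, 4.33)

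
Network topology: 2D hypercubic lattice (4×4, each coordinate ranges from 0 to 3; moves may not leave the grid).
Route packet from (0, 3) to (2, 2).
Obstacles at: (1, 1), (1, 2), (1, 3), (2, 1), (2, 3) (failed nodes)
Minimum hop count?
9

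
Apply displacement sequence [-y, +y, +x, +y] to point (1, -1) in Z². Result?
(2, 0)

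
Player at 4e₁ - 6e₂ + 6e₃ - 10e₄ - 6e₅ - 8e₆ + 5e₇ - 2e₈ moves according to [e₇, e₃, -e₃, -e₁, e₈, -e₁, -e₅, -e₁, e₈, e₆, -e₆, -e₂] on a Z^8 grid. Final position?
(1, -7, 6, -10, -7, -8, 6, 0)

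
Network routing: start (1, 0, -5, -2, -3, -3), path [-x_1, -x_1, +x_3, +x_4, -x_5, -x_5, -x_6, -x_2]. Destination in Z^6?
(-1, -1, -4, -1, -5, -4)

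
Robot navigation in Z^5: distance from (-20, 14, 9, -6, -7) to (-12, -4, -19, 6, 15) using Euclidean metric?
42.4264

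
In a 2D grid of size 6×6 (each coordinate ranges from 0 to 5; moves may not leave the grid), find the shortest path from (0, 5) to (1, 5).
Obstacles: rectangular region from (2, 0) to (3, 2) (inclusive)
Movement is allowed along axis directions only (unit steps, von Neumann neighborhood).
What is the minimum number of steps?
1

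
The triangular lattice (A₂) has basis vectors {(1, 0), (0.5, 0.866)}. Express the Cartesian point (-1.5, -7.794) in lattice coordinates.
3b₁ - 9b₂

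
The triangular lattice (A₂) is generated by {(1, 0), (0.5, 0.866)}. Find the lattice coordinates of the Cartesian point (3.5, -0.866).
4b₁ - b₂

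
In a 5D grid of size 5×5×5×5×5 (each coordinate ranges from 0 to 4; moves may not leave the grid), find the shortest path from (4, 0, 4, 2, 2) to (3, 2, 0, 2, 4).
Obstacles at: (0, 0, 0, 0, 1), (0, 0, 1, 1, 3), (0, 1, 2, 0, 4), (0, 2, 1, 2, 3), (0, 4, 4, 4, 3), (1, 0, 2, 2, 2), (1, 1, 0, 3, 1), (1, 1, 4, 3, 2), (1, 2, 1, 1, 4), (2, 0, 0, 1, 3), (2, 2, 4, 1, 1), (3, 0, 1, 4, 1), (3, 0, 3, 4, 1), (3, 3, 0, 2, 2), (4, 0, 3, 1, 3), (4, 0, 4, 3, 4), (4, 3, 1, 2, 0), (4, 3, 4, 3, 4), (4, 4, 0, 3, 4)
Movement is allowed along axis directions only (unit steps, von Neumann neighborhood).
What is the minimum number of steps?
9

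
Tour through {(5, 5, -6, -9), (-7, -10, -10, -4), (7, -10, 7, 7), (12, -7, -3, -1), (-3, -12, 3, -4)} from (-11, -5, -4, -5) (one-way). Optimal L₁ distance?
118
(one optimal route: (-11, -5, -4, -5) → (-7, -10, -10, -4) → (-3, -12, 3, -4) → (7, -10, 7, 7) → (12, -7, -3, -1) → (5, 5, -6, -9))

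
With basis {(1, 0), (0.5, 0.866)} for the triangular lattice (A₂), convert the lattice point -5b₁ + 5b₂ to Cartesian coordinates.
(-2.5, 4.33)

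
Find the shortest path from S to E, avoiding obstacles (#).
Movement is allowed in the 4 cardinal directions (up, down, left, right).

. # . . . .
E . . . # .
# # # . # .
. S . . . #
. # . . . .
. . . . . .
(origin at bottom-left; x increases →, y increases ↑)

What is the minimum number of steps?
7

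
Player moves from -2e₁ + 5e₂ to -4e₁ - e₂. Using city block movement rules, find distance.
8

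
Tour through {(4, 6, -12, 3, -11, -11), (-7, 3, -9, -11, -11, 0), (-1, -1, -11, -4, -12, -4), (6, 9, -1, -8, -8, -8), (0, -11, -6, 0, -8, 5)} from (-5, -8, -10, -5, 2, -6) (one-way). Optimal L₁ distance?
166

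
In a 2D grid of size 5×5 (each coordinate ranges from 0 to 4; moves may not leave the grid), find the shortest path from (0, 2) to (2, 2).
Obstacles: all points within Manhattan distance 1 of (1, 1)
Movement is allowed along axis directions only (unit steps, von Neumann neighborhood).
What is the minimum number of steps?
4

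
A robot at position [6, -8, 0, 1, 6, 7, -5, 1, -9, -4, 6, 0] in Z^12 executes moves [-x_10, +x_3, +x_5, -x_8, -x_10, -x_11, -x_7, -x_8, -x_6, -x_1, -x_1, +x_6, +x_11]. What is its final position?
(4, -8, 1, 1, 7, 7, -6, -1, -9, -6, 6, 0)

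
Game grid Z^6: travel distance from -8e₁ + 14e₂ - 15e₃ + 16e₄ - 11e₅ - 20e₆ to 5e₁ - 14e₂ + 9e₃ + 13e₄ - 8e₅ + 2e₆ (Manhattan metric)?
93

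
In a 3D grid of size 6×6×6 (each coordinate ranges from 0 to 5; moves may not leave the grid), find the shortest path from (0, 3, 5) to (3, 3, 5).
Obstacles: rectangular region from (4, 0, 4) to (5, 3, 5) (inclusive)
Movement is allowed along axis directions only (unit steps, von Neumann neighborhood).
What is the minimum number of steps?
3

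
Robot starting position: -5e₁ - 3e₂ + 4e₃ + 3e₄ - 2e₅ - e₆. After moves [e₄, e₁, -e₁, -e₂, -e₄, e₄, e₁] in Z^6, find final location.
(-4, -4, 4, 4, -2, -1)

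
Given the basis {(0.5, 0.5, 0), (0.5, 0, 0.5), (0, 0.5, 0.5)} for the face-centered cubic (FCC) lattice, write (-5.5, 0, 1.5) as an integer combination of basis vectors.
-7b₁ - 4b₂ + 7b₃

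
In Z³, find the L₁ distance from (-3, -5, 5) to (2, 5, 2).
18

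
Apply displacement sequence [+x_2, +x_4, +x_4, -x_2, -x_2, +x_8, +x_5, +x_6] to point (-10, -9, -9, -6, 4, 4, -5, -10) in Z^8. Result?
(-10, -10, -9, -4, 5, 5, -5, -9)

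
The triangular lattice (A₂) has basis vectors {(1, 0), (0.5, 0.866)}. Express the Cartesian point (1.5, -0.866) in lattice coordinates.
2b₁ - b₂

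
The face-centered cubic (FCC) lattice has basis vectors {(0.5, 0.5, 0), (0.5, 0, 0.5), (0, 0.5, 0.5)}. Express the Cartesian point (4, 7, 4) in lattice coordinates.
7b₁ + b₂ + 7b₃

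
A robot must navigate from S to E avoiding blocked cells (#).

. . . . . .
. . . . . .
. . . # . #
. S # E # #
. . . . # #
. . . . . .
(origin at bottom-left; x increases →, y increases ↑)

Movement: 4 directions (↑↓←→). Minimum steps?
4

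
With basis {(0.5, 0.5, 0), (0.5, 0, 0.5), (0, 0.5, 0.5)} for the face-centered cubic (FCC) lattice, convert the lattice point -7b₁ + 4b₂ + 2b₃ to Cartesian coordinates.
(-1.5, -2.5, 3)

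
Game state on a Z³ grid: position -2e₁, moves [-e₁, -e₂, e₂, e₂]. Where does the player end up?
(-3, 1, 0)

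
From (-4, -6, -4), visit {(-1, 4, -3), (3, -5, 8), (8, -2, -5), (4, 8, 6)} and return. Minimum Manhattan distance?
86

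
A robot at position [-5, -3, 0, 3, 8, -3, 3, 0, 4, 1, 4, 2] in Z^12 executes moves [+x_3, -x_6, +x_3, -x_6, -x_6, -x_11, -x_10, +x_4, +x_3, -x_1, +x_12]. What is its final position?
(-6, -3, 3, 4, 8, -6, 3, 0, 4, 0, 3, 3)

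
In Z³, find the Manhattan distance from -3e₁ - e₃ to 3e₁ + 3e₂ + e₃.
11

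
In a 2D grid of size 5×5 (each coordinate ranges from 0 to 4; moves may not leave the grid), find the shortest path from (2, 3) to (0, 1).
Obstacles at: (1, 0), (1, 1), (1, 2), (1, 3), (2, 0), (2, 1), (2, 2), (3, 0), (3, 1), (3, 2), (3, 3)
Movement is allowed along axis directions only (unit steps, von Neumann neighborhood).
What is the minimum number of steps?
6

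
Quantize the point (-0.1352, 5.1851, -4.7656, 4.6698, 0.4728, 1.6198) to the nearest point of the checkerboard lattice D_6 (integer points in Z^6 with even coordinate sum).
(0, 5, -5, 5, 1, 2)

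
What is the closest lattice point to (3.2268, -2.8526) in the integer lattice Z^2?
(3, -3)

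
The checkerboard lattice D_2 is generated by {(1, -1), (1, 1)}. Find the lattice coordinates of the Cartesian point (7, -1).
4b₁ + 3b₂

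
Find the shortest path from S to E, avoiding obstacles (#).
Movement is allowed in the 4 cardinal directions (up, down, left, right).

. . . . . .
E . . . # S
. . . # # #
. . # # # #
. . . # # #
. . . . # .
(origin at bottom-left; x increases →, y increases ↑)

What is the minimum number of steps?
7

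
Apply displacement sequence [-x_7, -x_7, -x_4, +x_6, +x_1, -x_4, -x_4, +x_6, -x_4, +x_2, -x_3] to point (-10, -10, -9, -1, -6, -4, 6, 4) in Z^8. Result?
(-9, -9, -10, -5, -6, -2, 4, 4)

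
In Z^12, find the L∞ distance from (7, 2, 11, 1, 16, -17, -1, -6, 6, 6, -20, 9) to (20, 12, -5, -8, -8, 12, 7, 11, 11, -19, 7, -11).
29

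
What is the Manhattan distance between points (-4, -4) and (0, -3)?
5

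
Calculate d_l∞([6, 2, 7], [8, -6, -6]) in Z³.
13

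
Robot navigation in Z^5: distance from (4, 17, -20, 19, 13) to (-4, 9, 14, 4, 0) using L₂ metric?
40.9634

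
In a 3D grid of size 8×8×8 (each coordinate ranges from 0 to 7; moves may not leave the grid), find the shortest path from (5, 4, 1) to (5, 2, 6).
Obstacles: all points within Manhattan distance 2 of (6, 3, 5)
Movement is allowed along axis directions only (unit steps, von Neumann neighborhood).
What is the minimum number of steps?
9
(one shortest path: (5, 4, 1) → (4, 4, 1) → (4, 3, 1) → (4, 2, 1) → (4, 2, 2) → (4, 2, 3) → (4, 2, 4) → (4, 2, 5) → (4, 2, 6) → (5, 2, 6))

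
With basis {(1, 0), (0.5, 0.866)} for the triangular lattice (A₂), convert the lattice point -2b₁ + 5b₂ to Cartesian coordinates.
(0.5, 4.33)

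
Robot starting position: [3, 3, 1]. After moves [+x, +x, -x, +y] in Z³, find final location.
(4, 4, 1)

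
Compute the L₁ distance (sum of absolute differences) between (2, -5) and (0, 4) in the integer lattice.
11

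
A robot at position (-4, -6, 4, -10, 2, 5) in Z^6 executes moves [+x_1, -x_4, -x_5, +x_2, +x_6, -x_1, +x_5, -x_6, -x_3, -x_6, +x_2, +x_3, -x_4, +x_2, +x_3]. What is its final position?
(-4, -3, 5, -12, 2, 4)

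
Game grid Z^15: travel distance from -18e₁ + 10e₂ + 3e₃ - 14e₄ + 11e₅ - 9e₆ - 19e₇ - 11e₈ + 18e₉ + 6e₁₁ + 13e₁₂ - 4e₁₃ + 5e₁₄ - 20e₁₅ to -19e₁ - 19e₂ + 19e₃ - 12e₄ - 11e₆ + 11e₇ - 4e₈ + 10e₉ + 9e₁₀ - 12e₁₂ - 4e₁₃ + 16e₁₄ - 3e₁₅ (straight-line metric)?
58.2409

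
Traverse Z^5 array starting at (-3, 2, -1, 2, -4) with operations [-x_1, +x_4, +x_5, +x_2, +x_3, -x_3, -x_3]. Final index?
(-4, 3, -2, 3, -3)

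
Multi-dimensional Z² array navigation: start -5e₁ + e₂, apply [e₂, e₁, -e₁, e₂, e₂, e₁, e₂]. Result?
(-4, 5)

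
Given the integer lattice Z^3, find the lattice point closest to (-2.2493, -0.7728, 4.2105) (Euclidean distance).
(-2, -1, 4)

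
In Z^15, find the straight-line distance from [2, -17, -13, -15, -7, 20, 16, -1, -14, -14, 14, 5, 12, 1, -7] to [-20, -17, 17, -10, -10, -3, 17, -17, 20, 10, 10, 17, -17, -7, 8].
72.2911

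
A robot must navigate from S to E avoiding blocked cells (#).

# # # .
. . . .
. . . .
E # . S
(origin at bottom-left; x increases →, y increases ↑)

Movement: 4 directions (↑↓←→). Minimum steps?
5
(one shortest path: (3, 0) → (2, 0) → (2, 1) → (1, 1) → (0, 1) → (0, 0))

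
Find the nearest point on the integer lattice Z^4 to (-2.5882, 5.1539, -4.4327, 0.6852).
(-3, 5, -4, 1)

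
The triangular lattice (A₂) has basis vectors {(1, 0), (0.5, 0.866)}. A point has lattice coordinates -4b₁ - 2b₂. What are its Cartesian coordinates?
(-5, -1.732)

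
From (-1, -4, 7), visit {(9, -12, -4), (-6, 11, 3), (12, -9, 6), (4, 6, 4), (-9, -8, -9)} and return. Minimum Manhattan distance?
130
(one optimal route: (-1, -4, 7) → (12, -9, 6) → (9, -12, -4) → (-9, -8, -9) → (-6, 11, 3) → (4, 6, 4) → (-1, -4, 7))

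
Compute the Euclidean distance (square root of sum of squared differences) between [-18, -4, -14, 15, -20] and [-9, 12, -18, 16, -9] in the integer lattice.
21.7945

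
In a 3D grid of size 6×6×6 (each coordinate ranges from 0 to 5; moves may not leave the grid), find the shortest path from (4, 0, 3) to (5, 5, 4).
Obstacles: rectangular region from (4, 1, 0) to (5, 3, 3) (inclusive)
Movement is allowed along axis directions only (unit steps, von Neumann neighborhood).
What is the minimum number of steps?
7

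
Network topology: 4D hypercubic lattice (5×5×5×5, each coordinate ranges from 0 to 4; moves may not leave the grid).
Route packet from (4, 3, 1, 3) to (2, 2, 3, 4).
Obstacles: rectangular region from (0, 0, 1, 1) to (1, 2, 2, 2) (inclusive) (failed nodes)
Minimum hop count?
6
(one shortest path: (4, 3, 1, 3) → (3, 3, 1, 3) → (2, 3, 1, 3) → (2, 2, 1, 3) → (2, 2, 2, 3) → (2, 2, 3, 3) → (2, 2, 3, 4))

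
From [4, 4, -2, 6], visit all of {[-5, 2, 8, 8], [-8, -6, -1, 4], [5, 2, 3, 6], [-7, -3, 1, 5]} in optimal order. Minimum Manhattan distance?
49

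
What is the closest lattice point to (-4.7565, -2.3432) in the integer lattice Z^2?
(-5, -2)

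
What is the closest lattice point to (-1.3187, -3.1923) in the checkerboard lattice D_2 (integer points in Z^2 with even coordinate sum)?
(-1, -3)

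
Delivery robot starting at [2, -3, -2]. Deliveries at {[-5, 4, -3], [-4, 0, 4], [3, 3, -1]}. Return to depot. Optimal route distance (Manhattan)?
46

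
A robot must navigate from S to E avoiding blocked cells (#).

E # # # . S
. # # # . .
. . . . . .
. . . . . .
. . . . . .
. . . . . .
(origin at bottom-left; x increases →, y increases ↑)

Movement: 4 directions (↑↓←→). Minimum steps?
9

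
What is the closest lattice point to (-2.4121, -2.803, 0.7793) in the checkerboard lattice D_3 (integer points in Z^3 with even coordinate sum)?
(-2, -3, 1)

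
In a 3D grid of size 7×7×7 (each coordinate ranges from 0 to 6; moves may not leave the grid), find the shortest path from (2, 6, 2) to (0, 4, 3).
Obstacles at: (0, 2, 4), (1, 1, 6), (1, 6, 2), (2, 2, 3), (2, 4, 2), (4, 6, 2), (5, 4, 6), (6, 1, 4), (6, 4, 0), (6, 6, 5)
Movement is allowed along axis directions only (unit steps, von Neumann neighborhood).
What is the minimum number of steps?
5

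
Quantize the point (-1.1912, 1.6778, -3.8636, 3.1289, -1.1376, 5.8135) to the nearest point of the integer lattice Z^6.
(-1, 2, -4, 3, -1, 6)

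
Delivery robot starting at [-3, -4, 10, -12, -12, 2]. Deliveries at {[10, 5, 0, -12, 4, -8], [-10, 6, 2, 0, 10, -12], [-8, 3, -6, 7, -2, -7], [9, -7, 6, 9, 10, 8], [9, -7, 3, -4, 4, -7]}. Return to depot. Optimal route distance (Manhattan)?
278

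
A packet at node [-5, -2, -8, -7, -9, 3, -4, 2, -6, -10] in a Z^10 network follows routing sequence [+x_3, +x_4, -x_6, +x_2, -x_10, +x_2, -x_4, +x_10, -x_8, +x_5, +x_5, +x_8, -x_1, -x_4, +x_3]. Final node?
(-6, 0, -6, -8, -7, 2, -4, 2, -6, -10)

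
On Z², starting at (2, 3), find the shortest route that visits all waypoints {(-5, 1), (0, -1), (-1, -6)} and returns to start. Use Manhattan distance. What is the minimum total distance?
32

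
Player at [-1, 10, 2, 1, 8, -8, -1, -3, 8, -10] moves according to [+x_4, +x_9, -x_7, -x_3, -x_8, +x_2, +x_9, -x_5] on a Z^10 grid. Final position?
(-1, 11, 1, 2, 7, -8, -2, -4, 10, -10)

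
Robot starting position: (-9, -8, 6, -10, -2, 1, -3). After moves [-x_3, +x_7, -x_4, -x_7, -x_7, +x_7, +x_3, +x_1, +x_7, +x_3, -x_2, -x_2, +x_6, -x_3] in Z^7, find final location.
(-8, -10, 6, -11, -2, 2, -2)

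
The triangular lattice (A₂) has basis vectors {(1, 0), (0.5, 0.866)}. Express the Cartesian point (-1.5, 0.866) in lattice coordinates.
-2b₁ + b₂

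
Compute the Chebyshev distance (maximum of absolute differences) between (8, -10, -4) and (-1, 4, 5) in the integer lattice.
14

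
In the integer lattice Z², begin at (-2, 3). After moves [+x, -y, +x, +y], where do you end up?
(0, 3)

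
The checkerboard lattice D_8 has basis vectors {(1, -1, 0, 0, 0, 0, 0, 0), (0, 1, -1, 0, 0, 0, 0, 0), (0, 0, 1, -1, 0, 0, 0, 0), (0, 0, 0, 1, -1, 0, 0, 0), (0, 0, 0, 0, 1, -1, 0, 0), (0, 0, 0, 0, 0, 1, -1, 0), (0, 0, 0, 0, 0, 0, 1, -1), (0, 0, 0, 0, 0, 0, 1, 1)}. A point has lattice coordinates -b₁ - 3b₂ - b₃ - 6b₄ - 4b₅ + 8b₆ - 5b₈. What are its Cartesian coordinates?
(-1, -2, 2, -5, 2, 12, -13, -5)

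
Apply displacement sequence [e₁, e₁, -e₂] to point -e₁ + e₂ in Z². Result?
(1, 0)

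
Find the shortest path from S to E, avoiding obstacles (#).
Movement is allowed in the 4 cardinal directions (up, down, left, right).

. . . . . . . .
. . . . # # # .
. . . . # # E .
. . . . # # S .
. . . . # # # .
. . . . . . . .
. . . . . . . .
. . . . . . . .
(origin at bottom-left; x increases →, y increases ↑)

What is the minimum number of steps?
1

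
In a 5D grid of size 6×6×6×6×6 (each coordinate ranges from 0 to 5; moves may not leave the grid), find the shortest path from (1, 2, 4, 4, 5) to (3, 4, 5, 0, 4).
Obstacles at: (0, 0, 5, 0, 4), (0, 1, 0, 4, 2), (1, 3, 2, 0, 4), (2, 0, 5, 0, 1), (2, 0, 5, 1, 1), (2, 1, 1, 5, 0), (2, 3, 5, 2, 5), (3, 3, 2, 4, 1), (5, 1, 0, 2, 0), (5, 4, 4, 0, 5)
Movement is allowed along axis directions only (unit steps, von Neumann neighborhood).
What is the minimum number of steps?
10
(one shortest path: (1, 2, 4, 4, 5) → (2, 2, 4, 4, 5) → (3, 2, 4, 4, 5) → (3, 3, 4, 4, 5) → (3, 4, 4, 4, 5) → (3, 4, 5, 4, 5) → (3, 4, 5, 3, 5) → (3, 4, 5, 2, 5) → (3, 4, 5, 1, 5) → (3, 4, 5, 0, 5) → (3, 4, 5, 0, 4))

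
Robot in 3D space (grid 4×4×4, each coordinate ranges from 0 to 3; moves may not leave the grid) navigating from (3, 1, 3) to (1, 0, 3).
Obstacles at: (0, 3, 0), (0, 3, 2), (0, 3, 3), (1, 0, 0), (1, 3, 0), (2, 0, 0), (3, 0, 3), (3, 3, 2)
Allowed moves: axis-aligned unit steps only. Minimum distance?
3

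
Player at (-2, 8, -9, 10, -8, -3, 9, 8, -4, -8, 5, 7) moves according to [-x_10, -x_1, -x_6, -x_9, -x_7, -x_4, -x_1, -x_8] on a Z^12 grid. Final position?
(-4, 8, -9, 9, -8, -4, 8, 7, -5, -9, 5, 7)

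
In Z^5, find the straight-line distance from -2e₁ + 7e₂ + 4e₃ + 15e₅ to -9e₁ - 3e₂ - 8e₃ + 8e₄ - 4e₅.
26.7955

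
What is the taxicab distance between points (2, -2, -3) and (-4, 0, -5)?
10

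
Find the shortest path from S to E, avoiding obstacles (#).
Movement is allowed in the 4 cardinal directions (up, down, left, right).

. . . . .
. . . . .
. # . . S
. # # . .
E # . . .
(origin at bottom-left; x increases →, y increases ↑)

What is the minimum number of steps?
8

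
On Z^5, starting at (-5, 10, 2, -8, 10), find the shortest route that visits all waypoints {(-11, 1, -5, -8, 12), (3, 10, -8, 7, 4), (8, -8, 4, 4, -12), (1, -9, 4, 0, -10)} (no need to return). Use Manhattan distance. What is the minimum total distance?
141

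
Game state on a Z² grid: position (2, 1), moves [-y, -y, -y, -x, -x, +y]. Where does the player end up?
(0, -1)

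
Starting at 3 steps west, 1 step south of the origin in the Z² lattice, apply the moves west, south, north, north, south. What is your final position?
(-4, -1)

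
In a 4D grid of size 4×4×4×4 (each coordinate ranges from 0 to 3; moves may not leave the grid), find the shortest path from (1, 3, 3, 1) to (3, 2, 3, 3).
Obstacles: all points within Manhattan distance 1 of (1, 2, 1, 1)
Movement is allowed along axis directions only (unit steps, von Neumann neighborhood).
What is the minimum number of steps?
5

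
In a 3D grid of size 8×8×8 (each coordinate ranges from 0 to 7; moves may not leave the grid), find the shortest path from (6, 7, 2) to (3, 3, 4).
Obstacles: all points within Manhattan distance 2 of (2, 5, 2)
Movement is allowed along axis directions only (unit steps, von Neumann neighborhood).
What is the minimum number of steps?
9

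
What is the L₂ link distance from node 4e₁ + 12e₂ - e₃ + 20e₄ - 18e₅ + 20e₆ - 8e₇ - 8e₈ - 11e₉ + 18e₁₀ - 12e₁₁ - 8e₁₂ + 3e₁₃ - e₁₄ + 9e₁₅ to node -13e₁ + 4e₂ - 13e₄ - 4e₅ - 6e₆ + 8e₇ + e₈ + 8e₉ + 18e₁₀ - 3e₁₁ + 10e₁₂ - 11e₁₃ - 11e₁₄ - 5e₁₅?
62.53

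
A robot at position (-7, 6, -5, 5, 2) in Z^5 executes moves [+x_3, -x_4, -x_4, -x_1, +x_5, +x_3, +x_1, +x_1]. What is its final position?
(-6, 6, -3, 3, 3)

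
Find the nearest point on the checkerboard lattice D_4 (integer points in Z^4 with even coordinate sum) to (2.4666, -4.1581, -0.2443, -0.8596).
(3, -4, 0, -1)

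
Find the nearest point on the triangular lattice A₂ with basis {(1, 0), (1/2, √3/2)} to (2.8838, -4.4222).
(2.5, -4.33)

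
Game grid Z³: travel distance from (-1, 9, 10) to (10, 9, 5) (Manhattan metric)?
16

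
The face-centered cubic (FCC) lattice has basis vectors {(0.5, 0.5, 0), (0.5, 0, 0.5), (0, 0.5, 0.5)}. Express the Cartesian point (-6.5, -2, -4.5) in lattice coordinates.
-4b₁ - 9b₂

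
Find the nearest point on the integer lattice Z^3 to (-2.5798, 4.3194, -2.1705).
(-3, 4, -2)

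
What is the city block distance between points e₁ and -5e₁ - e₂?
7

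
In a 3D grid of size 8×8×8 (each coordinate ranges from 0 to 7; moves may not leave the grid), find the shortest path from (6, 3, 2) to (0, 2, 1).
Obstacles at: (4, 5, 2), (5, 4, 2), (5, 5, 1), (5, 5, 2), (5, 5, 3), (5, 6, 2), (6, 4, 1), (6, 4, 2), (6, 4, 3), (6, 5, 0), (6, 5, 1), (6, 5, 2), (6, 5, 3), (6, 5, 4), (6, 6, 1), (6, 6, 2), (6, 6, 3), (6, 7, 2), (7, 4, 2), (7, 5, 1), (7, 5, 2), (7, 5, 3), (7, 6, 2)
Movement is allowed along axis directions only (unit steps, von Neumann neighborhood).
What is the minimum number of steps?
8
(one shortest path: (6, 3, 2) → (5, 3, 2) → (4, 3, 2) → (3, 3, 2) → (2, 3, 2) → (1, 3, 2) → (0, 3, 2) → (0, 2, 2) → (0, 2, 1))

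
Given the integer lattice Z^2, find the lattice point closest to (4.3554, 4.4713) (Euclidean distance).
(4, 4)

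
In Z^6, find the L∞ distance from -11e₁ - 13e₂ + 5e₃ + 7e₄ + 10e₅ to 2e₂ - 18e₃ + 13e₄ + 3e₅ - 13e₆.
23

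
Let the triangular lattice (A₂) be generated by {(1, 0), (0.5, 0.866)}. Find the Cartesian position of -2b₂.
(-1, -1.732)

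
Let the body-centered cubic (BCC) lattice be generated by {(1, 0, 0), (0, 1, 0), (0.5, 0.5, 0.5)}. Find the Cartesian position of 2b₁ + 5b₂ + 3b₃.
(3.5, 6.5, 1.5)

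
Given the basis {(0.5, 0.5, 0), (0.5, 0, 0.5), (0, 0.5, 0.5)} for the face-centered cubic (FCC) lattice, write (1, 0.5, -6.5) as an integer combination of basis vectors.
8b₁ - 6b₂ - 7b₃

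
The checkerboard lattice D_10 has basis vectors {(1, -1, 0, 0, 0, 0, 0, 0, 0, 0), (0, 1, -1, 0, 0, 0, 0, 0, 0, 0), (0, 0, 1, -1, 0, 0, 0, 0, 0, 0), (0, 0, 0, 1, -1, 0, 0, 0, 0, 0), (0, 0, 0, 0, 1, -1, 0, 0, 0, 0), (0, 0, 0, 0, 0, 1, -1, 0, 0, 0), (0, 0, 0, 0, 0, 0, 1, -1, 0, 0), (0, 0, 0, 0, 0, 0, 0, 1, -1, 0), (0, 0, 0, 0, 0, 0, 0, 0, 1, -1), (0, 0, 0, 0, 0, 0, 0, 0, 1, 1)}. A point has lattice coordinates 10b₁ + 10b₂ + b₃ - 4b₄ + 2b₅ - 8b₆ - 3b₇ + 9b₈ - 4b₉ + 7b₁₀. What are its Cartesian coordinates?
(10, 0, -9, -5, 6, -10, 5, 12, -6, 11)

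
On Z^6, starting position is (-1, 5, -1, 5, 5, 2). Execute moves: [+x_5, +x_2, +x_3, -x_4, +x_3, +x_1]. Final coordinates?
(0, 6, 1, 4, 6, 2)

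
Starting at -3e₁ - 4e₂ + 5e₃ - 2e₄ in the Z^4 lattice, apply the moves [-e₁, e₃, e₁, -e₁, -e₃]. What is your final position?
(-4, -4, 5, -2)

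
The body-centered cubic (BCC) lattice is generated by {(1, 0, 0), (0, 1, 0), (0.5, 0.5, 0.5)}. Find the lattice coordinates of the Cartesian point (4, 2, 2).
2b₁ + 4b₃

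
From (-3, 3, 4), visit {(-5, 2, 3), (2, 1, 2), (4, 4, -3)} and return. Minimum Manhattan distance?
38
(one optimal route: (-3, 3, 4) → (-5, 2, 3) → (2, 1, 2) → (4, 4, -3) → (-3, 3, 4))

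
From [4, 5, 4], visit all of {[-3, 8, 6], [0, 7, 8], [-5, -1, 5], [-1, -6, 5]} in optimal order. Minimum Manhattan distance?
37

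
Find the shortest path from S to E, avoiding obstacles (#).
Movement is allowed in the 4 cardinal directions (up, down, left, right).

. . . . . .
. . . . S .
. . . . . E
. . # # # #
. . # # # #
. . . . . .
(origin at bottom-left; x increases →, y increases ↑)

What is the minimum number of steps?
2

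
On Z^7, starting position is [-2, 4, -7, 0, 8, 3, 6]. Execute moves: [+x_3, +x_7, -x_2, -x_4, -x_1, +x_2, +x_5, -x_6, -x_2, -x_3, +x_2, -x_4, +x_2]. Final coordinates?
(-3, 5, -7, -2, 9, 2, 7)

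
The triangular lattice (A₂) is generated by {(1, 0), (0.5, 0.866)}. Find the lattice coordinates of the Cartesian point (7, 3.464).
5b₁ + 4b₂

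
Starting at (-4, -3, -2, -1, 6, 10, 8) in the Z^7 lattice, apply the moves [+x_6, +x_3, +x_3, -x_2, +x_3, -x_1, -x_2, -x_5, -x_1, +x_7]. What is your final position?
(-6, -5, 1, -1, 5, 11, 9)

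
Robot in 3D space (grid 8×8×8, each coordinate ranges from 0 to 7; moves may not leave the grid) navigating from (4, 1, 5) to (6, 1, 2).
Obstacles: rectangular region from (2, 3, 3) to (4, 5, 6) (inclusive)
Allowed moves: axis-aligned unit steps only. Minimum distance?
5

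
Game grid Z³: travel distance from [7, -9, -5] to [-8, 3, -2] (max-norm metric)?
15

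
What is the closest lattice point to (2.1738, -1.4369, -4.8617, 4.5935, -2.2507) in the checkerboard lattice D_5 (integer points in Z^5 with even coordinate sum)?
(2, -2, -5, 5, -2)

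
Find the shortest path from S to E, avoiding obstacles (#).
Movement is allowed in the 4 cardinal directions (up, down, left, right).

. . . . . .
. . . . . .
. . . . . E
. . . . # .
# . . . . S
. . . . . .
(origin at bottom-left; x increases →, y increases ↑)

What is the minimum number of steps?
2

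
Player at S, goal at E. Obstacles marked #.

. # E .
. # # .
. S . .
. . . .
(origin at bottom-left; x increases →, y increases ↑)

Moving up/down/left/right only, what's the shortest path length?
5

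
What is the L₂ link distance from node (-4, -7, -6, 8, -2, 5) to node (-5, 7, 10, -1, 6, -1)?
25.1794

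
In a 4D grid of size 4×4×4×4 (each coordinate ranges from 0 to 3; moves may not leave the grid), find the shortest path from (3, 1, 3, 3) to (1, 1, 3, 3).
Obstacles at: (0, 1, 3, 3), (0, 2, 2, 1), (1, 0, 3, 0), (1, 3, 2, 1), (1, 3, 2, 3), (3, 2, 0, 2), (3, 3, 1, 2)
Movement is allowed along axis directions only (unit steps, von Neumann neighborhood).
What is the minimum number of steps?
2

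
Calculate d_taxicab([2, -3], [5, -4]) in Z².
4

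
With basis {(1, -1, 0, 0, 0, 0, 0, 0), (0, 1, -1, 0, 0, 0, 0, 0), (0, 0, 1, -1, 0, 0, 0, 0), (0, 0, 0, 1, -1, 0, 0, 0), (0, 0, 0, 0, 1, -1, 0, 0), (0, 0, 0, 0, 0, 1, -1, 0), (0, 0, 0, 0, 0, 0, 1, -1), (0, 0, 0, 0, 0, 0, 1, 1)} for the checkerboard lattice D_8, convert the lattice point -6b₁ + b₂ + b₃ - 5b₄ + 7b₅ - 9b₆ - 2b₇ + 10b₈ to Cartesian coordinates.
(-6, 7, 0, -6, 12, -16, 17, 12)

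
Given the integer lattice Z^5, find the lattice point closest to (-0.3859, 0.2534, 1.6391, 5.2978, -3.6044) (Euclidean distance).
(0, 0, 2, 5, -4)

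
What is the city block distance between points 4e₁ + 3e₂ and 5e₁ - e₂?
5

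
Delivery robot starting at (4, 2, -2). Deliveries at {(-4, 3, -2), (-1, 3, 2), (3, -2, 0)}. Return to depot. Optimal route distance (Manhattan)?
34
(one optimal route: (4, 2, -2) → (-4, 3, -2) → (-1, 3, 2) → (3, -2, 0) → (4, 2, -2))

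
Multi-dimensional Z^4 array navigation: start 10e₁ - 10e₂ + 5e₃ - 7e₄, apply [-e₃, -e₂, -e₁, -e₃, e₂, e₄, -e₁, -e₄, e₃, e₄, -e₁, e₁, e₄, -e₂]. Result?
(8, -11, 4, -5)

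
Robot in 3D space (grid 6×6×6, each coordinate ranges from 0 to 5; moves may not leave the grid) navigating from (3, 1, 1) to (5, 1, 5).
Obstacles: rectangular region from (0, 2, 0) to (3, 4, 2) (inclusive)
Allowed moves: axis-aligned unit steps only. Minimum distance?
6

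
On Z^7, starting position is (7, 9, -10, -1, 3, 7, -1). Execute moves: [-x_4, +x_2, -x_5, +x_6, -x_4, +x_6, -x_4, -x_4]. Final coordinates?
(7, 10, -10, -5, 2, 9, -1)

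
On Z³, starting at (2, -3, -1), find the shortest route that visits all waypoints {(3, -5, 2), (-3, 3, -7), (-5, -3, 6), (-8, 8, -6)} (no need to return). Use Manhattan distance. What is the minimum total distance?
52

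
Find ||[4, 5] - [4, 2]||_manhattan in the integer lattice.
3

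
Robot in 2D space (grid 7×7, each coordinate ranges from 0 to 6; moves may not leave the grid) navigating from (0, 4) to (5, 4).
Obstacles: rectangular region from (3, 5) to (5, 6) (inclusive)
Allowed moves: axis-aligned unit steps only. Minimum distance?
5
(one shortest path: (0, 4) → (1, 4) → (2, 4) → (3, 4) → (4, 4) → (5, 4))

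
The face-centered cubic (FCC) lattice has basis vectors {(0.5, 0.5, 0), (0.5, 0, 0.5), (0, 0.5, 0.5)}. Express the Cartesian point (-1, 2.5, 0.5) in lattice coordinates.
b₁ - 3b₂ + 4b₃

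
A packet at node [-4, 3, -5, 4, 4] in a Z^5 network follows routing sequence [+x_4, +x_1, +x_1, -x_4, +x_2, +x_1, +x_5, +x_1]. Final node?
(0, 4, -5, 4, 5)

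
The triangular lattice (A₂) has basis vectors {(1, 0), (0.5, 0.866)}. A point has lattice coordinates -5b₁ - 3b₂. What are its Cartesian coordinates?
(-6.5, -2.598)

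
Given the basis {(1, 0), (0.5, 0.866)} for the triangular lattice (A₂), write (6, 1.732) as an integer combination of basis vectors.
5b₁ + 2b₂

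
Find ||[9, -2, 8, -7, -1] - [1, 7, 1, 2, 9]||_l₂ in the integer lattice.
19.3649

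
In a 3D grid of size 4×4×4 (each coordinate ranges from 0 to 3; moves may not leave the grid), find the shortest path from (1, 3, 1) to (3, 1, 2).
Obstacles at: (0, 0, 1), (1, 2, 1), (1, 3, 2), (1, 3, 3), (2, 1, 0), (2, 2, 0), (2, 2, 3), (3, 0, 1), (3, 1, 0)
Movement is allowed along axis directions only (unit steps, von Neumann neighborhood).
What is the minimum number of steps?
5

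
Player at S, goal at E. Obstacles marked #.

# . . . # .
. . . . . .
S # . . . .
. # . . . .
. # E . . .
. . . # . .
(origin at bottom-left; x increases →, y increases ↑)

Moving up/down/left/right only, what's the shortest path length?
6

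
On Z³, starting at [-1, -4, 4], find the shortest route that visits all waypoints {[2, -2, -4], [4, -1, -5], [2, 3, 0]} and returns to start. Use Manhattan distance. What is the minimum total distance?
42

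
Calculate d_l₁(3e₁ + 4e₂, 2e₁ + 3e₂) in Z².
2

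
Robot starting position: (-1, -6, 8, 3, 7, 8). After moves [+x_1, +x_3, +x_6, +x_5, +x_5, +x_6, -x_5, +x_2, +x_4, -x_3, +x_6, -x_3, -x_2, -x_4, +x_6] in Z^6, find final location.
(0, -6, 7, 3, 8, 12)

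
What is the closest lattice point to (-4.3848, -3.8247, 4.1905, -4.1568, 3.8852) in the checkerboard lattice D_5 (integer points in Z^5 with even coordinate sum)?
(-4, -4, 4, -4, 4)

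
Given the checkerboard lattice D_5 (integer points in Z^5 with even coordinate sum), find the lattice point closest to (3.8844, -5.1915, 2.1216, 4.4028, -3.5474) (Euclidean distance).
(4, -5, 2, 4, -3)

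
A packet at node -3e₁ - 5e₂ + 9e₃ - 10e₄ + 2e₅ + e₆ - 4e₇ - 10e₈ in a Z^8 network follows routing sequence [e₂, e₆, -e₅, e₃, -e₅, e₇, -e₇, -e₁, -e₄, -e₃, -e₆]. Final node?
(-4, -4, 9, -11, 0, 1, -4, -10)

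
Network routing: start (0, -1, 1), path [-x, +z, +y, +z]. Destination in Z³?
(-1, 0, 3)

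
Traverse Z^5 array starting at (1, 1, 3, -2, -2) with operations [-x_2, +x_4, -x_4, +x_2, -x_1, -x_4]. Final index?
(0, 1, 3, -3, -2)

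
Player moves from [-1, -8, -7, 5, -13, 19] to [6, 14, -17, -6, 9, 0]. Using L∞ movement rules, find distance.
22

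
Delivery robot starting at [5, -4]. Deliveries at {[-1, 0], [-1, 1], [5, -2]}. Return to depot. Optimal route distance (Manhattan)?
22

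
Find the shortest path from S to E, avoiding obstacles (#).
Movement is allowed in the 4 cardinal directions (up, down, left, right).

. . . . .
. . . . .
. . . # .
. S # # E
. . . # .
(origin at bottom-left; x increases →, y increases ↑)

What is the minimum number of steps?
7
(one shortest path: (1, 1) → (1, 2) → (2, 2) → (2, 3) → (3, 3) → (4, 3) → (4, 2) → (4, 1))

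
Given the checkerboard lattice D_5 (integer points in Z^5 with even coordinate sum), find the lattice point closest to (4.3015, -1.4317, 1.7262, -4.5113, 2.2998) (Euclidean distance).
(4, -1, 2, -5, 2)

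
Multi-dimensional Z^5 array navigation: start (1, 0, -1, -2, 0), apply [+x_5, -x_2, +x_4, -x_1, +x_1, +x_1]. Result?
(2, -1, -1, -1, 1)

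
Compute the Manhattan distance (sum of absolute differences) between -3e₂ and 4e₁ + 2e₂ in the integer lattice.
9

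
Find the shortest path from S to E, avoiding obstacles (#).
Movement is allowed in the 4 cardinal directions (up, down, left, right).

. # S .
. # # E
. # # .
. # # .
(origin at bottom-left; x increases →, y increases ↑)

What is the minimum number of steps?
2
(one shortest path: (2, 3) → (3, 3) → (3, 2))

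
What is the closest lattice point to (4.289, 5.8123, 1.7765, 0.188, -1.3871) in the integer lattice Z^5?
(4, 6, 2, 0, -1)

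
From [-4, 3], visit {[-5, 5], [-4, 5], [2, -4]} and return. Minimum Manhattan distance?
32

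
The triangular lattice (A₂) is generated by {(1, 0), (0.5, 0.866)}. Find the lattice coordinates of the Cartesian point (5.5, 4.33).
3b₁ + 5b₂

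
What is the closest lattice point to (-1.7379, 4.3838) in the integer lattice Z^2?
(-2, 4)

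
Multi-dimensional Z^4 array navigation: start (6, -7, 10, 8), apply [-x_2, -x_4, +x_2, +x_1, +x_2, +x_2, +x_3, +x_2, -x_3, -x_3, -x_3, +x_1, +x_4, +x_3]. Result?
(8, -4, 9, 8)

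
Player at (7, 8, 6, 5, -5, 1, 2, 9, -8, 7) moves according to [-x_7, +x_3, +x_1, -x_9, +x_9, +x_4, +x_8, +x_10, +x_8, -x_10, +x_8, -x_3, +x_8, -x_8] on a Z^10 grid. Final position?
(8, 8, 6, 6, -5, 1, 1, 12, -8, 7)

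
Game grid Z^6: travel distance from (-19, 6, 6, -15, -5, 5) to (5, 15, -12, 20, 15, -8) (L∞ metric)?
35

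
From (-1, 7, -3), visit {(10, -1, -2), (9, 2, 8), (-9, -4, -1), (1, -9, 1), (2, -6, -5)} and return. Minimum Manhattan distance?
104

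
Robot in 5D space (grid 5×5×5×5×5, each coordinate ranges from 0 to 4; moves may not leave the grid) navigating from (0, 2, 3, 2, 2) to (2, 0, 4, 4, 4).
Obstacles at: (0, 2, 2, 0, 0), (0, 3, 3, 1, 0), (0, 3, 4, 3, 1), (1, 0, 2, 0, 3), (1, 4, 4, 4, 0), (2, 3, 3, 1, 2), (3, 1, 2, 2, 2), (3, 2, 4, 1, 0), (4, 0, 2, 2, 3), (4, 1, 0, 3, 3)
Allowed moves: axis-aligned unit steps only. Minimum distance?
9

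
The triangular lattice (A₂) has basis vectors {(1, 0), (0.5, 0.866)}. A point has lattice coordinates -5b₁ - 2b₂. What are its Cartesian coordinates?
(-6, -1.732)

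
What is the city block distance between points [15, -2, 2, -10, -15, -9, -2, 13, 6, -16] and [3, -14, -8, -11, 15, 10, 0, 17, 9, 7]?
116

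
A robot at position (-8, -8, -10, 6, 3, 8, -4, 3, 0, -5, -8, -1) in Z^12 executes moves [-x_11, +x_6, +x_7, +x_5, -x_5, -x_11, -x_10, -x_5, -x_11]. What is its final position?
(-8, -8, -10, 6, 2, 9, -3, 3, 0, -6, -11, -1)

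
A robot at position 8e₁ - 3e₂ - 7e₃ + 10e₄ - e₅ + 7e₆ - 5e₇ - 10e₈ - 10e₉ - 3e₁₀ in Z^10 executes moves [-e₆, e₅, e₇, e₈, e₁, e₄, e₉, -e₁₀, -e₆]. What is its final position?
(9, -3, -7, 11, 0, 5, -4, -9, -9, -4)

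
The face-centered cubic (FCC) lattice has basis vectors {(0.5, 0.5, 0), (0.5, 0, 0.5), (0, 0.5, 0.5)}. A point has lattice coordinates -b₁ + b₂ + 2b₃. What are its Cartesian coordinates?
(0, 0.5, 1.5)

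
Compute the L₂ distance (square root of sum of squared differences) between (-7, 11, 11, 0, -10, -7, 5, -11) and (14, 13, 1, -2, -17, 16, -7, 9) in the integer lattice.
40.8779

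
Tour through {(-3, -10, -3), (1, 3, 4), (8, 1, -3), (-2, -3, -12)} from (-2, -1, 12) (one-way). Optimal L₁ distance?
70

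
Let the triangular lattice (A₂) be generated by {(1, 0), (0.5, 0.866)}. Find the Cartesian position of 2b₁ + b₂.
(2.5, 0.866)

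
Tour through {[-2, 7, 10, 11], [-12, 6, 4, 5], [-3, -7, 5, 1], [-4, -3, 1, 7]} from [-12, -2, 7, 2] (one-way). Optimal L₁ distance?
77
(one optimal route: (-12, -2, 7, 2) → (-12, 6, 4, 5) → (-2, 7, 10, 11) → (-4, -3, 1, 7) → (-3, -7, 5, 1))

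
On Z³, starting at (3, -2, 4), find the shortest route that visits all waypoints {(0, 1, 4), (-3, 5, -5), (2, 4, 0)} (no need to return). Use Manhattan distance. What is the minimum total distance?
26
(one optimal route: (3, -2, 4) → (0, 1, 4) → (2, 4, 0) → (-3, 5, -5))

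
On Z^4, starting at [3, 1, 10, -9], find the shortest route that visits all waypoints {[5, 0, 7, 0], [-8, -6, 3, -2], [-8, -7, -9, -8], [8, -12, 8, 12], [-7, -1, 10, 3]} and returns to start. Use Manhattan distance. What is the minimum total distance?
156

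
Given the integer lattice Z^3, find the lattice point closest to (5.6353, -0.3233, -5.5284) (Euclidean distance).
(6, 0, -6)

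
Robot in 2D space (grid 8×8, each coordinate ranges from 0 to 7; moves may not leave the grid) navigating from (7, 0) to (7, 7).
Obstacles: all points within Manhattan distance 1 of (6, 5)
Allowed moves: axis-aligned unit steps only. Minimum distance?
13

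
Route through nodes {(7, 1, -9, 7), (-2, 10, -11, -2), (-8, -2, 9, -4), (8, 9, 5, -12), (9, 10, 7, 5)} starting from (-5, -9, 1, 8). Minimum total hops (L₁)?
148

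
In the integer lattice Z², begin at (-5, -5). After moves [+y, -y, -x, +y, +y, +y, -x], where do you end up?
(-7, -2)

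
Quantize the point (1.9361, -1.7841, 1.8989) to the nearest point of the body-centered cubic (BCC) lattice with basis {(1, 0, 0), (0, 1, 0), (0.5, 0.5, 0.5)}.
(2, -2, 2)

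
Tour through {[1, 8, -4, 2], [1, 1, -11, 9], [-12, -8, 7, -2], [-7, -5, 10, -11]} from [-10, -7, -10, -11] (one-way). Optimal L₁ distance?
110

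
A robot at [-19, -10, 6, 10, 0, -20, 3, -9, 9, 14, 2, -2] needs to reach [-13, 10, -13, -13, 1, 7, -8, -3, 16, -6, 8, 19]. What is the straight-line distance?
56.0268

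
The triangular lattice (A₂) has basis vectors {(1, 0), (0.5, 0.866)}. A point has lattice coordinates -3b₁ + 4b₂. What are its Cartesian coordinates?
(-1, 3.464)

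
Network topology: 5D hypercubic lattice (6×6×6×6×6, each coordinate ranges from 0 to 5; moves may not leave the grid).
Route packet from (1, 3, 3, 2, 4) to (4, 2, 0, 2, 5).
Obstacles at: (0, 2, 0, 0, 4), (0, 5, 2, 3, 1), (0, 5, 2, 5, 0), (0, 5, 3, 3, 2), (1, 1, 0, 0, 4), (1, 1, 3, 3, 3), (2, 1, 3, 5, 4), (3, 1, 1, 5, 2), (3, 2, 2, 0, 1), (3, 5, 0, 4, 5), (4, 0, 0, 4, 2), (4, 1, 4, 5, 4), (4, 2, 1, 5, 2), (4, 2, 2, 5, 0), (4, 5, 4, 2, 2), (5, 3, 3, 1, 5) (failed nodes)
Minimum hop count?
8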